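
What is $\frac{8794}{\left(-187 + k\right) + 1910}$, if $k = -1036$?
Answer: $\frac{8794}{687} \approx 12.801$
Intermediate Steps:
$\frac{8794}{\left(-187 + k\right) + 1910} = \frac{8794}{\left(-187 - 1036\right) + 1910} = \frac{8794}{-1223 + 1910} = \frac{8794}{687}$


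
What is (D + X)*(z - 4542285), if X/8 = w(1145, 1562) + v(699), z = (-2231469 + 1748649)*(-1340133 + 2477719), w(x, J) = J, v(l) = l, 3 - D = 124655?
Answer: 58530683520880020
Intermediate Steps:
D = -124652 (D = 3 - 1*124655 = 3 - 124655 = -124652)
z = -549249272520 (z = -482820*1137586 = -549249272520)
X = 18088 (X = 8*(1562 + 699) = 8*2261 = 18088)
(D + X)*(z - 4542285) = (-124652 + 18088)*(-549249272520 - 4542285) = -106564*(-549253814805) = 58530683520880020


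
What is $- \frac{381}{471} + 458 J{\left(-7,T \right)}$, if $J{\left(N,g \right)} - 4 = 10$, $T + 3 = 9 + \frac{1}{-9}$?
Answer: $\frac{1006557}{157} \approx 6411.2$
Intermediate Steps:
$T = \frac{53}{9}$ ($T = -3 + \left(9 + \frac{1}{-9}\right) = -3 + \left(9 - \frac{1}{9}\right) = -3 + \frac{80}{9} = \frac{53}{9} \approx 5.8889$)
$J{\left(N,g \right)} = 14$ ($J{\left(N,g \right)} = 4 + 10 = 14$)
$- \frac{381}{471} + 458 J{\left(-7,T \right)} = - \frac{381}{471} + 458 \cdot 14 = \left(-381\right) \frac{1}{471} + 6412 = - \frac{127}{157} + 6412 = \frac{1006557}{157}$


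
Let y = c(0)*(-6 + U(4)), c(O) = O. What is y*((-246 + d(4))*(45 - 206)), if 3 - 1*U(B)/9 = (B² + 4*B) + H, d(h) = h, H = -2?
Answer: 0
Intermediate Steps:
U(B) = 45 - 36*B - 9*B² (U(B) = 27 - 9*((B² + 4*B) - 2) = 27 - 9*(-2 + B² + 4*B) = 27 + (18 - 36*B - 9*B²) = 45 - 36*B - 9*B²)
y = 0 (y = 0*(-6 + (45 - 36*4 - 9*4²)) = 0*(-6 + (45 - 144 - 9*16)) = 0*(-6 + (45 - 144 - 144)) = 0*(-6 - 243) = 0*(-249) = 0)
y*((-246 + d(4))*(45 - 206)) = 0*((-246 + 4)*(45 - 206)) = 0*(-242*(-161)) = 0*38962 = 0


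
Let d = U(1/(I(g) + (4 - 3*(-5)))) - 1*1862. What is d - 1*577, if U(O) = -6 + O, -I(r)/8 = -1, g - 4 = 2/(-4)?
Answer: -66014/27 ≈ -2445.0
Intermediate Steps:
g = 7/2 (g = 4 + 2/(-4) = 4 + 2*(-¼) = 4 - ½ = 7/2 ≈ 3.5000)
I(r) = 8 (I(r) = -8*(-1) = 8)
d = -50435/27 (d = (-6 + 1/(8 + (4 - 3*(-5)))) - 1*1862 = (-6 + 1/(8 + (4 + 15))) - 1862 = (-6 + 1/(8 + 19)) - 1862 = (-6 + 1/27) - 1862 = -161/27 - 1862 = -50435/27 ≈ -1868.0)
d - 1*577 = -50435/27 - 1*577 = -50435/27 - 577 = -66014/27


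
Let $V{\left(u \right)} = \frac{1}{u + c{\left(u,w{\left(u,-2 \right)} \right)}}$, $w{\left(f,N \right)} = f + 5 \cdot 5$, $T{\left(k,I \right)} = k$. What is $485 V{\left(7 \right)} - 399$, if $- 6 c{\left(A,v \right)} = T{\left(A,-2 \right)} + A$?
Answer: $- \frac{4131}{14} \approx -295.07$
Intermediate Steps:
$w{\left(f,N \right)} = 25 + f$ ($w{\left(f,N \right)} = f + 25 = 25 + f$)
$c{\left(A,v \right)} = - \frac{A}{3}$ ($c{\left(A,v \right)} = - \frac{A + A}{6} = - \frac{2 A}{6} = - \frac{A}{3}$)
$V{\left(u \right)} = \frac{3}{2 u}$ ($V{\left(u \right)} = \frac{1}{u - \frac{u}{3}} = \frac{1}{\frac{2}{3} u} = \frac{3}{2 u}$)
$485 V{\left(7 \right)} - 399 = 485 \frac{3}{2 \cdot 7} - 399 = 485 \cdot \frac{3}{2} \cdot \frac{1}{7} - 399 = 485 \cdot \frac{3}{14} - 399 = \frac{1455}{14} - 399 = - \frac{4131}{14}$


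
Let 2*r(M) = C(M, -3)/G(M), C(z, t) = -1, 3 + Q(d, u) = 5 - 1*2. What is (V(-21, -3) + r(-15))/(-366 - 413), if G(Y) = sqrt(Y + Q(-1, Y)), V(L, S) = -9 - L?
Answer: -12/779 - I*sqrt(15)/23370 ≈ -0.015404 - 0.00016572*I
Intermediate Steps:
Q(d, u) = 0 (Q(d, u) = -3 + (5 - 1*2) = -3 + (5 - 2) = -3 + 3 = 0)
G(Y) = sqrt(Y) (G(Y) = sqrt(Y + 0) = sqrt(Y))
r(M) = -1/(2*sqrt(M)) (r(M) = (-1/(sqrt(M)))/2 = (-1/sqrt(M))/2 = -1/(2*sqrt(M)))
(V(-21, -3) + r(-15))/(-366 - 413) = ((-9 - 1*(-21)) - (-1)*I*sqrt(15)/30)/(-366 - 413) = ((-9 + 21) - (-1)*I*sqrt(15)/30)/(-779) = (12 + I*sqrt(15)/30)*(-1/779) = -12/779 - I*sqrt(15)/23370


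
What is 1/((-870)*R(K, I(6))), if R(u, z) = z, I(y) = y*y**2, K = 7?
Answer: -1/187920 ≈ -5.3214e-6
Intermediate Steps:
I(y) = y**3
1/((-870)*R(K, I(6))) = 1/((-870)*(6**3)) = -1/870/216 = -1/870*1/216 = -1/187920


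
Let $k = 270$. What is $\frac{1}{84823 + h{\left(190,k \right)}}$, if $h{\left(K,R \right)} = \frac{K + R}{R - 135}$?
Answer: $\frac{27}{2290313} \approx 1.1789 \cdot 10^{-5}$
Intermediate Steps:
$h{\left(K,R \right)} = \frac{K + R}{-135 + R}$
$\frac{1}{84823 + h{\left(190,k \right)}} = \frac{1}{84823 + \frac{190 + 270}{-135 + 270}} = \frac{1}{84823 + \frac{1}{135} \cdot 460} = \frac{1}{84823 + \frac{92}{27}} = \frac{1}{\frac{2290313}{27}} = \frac{27}{2290313}$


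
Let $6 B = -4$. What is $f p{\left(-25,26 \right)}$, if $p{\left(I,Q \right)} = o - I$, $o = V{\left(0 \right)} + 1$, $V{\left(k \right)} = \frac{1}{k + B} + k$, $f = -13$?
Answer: $- \frac{637}{2} \approx -318.5$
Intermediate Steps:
$B = - \frac{2}{3}$ ($B = \frac{1}{6} \left(-4\right) = - \frac{2}{3} \approx -0.66667$)
$V{\left(k \right)} = k + \frac{1}{- \frac{2}{3} + k}$ ($V{\left(k \right)} = \frac{1}{k - \frac{2}{3}} + k = \frac{1}{- \frac{2}{3} + k} + k = k + \frac{1}{- \frac{2}{3} + k}$)
$o = - \frac{1}{2}$ ($o = \frac{3 - 0 + 3 \cdot 0^{2}}{-2 + 3 \cdot 0} + 1 = \frac{3 + 0 + 3 \cdot 0}{-2 + 0} + 1 = \frac{3 + 0 + 0}{-2} + 1 = \left(- \frac{1}{2}\right) 3 + 1 = - \frac{3}{2} + 1 = - \frac{1}{2} \approx -0.5$)
$p{\left(I,Q \right)} = - \frac{1}{2} - I$
$f p{\left(-25,26 \right)} = - 13 \left(- \frac{1}{2} - -25\right) = - 13 \left(- \frac{1}{2} + 25\right) = \left(-13\right) \frac{49}{2} = - \frac{637}{2}$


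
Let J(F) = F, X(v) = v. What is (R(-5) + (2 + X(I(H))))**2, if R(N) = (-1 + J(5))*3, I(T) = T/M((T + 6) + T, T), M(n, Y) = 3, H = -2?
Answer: 1600/9 ≈ 177.78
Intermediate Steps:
I(T) = T/3
R(N) = 12 (R(N) = (-1 + 5)*3 = 4*3 = 12)
(R(-5) + (2 + X(I(H))))**2 = (12 + (2 + (1/3)*(-2)))**2 = (12 + (2 - 2/3))**2 = (12 + 4/3)**2 = (40/3)**2 = 1600/9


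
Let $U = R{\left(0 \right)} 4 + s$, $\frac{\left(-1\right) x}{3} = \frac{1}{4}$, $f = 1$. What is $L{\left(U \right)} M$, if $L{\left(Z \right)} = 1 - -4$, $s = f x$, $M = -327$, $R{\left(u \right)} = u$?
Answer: $-1635$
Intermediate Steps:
$x = - \frac{3}{4} \approx -0.75$
$s = - \frac{3}{4}$ ($s = 1 \left(- \frac{3}{4}\right) = - \frac{3}{4} \approx -0.75$)
$U = - \frac{3}{4}$ ($U = 0 \cdot 4 - \frac{3}{4} = 0 - \frac{3}{4} = - \frac{3}{4} \approx -0.75$)
$L{\left(Z \right)} = 5$ ($L{\left(Z \right)} = 1 + 4 = 5$)
$L{\left(U \right)} M = 5 \left(-327\right) = -1635$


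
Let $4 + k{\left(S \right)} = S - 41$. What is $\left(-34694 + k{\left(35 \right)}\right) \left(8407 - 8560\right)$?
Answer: $5309712$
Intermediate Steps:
$k{\left(S \right)} = -45 + S$ ($k{\left(S \right)} = -4 + \left(S - 41\right) = -4 + \left(-41 + S\right) = -45 + S$)
$\left(-34694 + k{\left(35 \right)}\right) \left(8407 - 8560\right) = \left(-34694 + \left(-45 + 35\right)\right) \left(8407 - 8560\right) = \left(-34694 - 10\right) \left(-153\right) = \left(-34704\right) \left(-153\right) = 5309712$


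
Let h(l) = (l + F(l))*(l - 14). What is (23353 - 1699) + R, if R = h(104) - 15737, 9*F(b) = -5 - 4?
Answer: 15187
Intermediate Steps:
F(b) = -1 (F(b) = (-5 - 4)/9 = (1/9)*(-9) = -1)
h(l) = (-1 + l)*(-14 + l) (h(l) = (l - 1)*(l - 14) = (-1 + l)*(-14 + l))
R = -6467 (R = (14 + 104**2 - 15*104) - 15737 = (14 + 10816 - 1560) - 15737 = 9270 - 15737 = -6467)
(23353 - 1699) + R = (23353 - 1699) - 6467 = 21654 - 6467 = 15187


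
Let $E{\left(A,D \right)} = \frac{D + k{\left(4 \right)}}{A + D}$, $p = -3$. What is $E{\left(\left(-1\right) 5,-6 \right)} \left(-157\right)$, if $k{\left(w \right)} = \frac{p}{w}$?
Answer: $- \frac{4239}{44} \approx -96.341$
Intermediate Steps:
$k{\left(w \right)} = - \frac{3}{w}$
$E{\left(A,D \right)} = \frac{- \frac{3}{4} + D}{A + D}$ ($E{\left(A,D \right)} = \frac{D - \frac{3}{4}}{A + D} = \frac{- \frac{3}{4} + D}{A + D}$)
$E{\left(\left(-1\right) 5,-6 \right)} \left(-157\right) = \frac{- \frac{3}{4} - 6}{\left(-1\right) 5 - 6} \left(-157\right) = \frac{1}{-5 - 6} \left(- \frac{27}{4}\right) \left(-157\right) = \frac{1}{-11} \left(- \frac{27}{4}\right) \left(-157\right) = \left(- \frac{1}{11}\right) \left(- \frac{27}{4}\right) \left(-157\right) = \frac{27}{44} \left(-157\right) = - \frac{4239}{44}$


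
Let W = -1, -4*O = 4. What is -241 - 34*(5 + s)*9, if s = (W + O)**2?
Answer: -2995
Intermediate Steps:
O = -1 (O = -1/4*4 = -1)
s = 4 (s = (-1 - 1)**2 = (-2)**2 = 4)
-241 - 34*(5 + s)*9 = -241 - 34*(5 + 4)*9 = -241 - 306*9 = -241 - 34*81 = -241 - 2754 = -2995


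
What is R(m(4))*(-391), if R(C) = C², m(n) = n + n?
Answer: -25024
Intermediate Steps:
m(n) = 2*n
R(m(4))*(-391) = (2*4)²*(-391) = 8²*(-391) = 64*(-391) = -25024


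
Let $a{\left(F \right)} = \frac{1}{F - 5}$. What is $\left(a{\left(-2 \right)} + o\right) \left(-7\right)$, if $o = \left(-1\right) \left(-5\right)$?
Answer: $-34$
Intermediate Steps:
$o = 5$
$a{\left(F \right)} = \frac{1}{-5 + F}$
$\left(a{\left(-2 \right)} + o\right) \left(-7\right) = \left(\frac{1}{-5 - 2} + 5\right) \left(-7\right) = \left(\frac{1}{-7} + 5\right) \left(-7\right) = \left(- \frac{1}{7} + 5\right) \left(-7\right) = \frac{34}{7} \left(-7\right) = -34$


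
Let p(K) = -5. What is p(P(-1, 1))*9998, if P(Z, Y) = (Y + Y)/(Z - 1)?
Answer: -49990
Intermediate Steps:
P(Z, Y) = 2*Y/(-1 + Z) (P(Z, Y) = (2*Y)/(-1 + Z) = 2*Y/(-1 + Z))
p(P(-1, 1))*9998 = -5*9998 = -49990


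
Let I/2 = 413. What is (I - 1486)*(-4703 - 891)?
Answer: 3692040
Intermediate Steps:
I = 826 (I = 2*413 = 826)
(I - 1486)*(-4703 - 891) = (826 - 1486)*(-4703 - 891) = -660*(-5594) = 3692040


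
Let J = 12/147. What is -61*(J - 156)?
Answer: 466040/49 ≈ 9511.0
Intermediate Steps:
J = 4/49 (J = 12*(1/147) = 4/49 ≈ 0.081633)
-61*(J - 156) = -61*(4/49 - 156) = -61*(-7640/49) = 466040/49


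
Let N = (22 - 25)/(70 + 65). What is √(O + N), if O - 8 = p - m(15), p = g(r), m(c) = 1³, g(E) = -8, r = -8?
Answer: I*√230/15 ≈ 1.011*I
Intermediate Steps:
m(c) = 1
p = -8
N = -1/45 (N = -3/135 = -3*1/135 = -1/45 ≈ -0.022222)
O = -1 (O = 8 + (-8 - 1*1) = 8 + (-8 - 1) = 8 - 9 = -1)
√(O + N) = √(-1 - 1/45) = √(-46/45) = I*√230/15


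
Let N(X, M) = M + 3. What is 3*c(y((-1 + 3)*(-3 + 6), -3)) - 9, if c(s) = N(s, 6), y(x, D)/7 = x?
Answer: 18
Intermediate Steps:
N(X, M) = 3 + M
y(x, D) = 7*x
c(s) = 9 (c(s) = 3 + 6 = 9)
3*c(y((-1 + 3)*(-3 + 6), -3)) - 9 = 3*9 - 9 = 27 - 9 = 18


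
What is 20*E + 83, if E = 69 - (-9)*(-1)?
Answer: 1283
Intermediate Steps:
E = 60 (E = 69 - 1*9 = 69 - 9 = 60)
20*E + 83 = 20*60 + 83 = 1200 + 83 = 1283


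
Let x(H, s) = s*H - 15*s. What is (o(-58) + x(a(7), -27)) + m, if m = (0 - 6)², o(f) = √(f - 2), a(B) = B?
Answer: 252 + 2*I*√15 ≈ 252.0 + 7.746*I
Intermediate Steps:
x(H, s) = -15*s + H*s (x(H, s) = H*s - 15*s = -15*s + H*s)
o(f) = √(-2 + f)
m = 36 (m = (-6)² = 36)
(o(-58) + x(a(7), -27)) + m = (√(-2 - 58) - 27*(-15 + 7)) + 36 = (√(-60) - 27*(-8)) + 36 = (2*I*√15 + 216) + 36 = (216 + 2*I*√15) + 36 = 252 + 2*I*√15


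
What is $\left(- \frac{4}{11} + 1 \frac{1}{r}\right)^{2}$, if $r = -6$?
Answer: $\frac{1225}{4356} \approx 0.28122$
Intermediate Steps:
$\left(- \frac{4}{11} + 1 \frac{1}{r}\right)^{2} = \left(- \frac{4}{11} + 1 \frac{1}{-6}\right)^{2} = \left(\left(-4\right) \frac{1}{11} + 1 \left(- \frac{1}{6}\right)\right)^{2} = \left(- \frac{4}{11} - \frac{1}{6}\right)^{2} = \left(- \frac{35}{66}\right)^{2} = \frac{1225}{4356}$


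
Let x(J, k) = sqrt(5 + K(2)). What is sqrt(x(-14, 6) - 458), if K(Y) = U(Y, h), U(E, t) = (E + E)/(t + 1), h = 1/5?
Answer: sqrt(-4122 + 15*sqrt(3))/3 ≈ 21.333*I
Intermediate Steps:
h = 1/5 (h = 1*(1/5) = 1/5 ≈ 0.20000)
U(E, t) = 2*E/(1 + t) (U(E, t) = (2*E)/(1 + t) = 2*E/(1 + t))
K(Y) = 5*Y/3 (K(Y) = 2*Y/(1 + 1/5) = 2*Y/(6/5) = 2*Y*(5/6) = 5*Y/3)
x(J, k) = 5*sqrt(3)/3 (x(J, k) = sqrt(5 + (5/3)*2) = sqrt(5 + 10/3) = sqrt(25/3) = 5*sqrt(3)/3)
sqrt(x(-14, 6) - 458) = sqrt(5*sqrt(3)/3 - 458) = sqrt(-458 + 5*sqrt(3)/3)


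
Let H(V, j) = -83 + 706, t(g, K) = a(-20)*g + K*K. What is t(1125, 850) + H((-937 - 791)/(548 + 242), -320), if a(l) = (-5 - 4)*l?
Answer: 925623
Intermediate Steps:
a(l) = -9*l
t(g, K) = K**2 + 180*g (t(g, K) = (-9*(-20))*g + K*K = 180*g + K**2 = K**2 + 180*g)
H(V, j) = 623
t(1125, 850) + H((-937 - 791)/(548 + 242), -320) = (850**2 + 180*1125) + 623 = (722500 + 202500) + 623 = 925000 + 623 = 925623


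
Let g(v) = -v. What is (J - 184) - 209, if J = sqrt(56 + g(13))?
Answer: -393 + sqrt(43) ≈ -386.44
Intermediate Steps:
J = sqrt(43) (J = sqrt(56 - 1*13) = sqrt(56 - 13) = sqrt(43) ≈ 6.5574)
(J - 184) - 209 = (sqrt(43) - 184) - 209 = (-184 + sqrt(43)) - 209 = -393 + sqrt(43)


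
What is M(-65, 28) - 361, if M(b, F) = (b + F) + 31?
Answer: -367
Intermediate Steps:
M(b, F) = 31 + F + b (M(b, F) = (F + b) + 31 = 31 + F + b)
M(-65, 28) - 361 = (31 + 28 - 65) - 361 = -6 - 361 = -367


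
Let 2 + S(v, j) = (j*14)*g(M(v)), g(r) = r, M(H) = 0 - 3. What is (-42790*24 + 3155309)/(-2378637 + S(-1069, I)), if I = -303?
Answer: -2128349/2365913 ≈ -0.89959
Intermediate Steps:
M(H) = -3
S(v, j) = -2 - 42*j (S(v, j) = -2 + (j*14)*(-3) = -2 + (14*j)*(-3) = -2 - 42*j)
(-42790*24 + 3155309)/(-2378637 + S(-1069, I)) = (-42790*24 + 3155309)/(-2378637 + (-2 - 42*(-303))) = (-1026960 + 3155309)/(-2378637 + (-2 + 12726)) = 2128349/(-2378637 + 12724) = 2128349/(-2365913) = 2128349*(-1/2365913) = -2128349/2365913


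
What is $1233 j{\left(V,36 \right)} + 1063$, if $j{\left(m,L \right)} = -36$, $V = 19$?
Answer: $-43325$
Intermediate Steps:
$1233 j{\left(V,36 \right)} + 1063 = 1233 \left(-36\right) + 1063 = -44388 + 1063 = -43325$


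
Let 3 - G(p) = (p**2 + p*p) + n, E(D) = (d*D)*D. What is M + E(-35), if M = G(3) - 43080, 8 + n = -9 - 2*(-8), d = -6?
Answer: -50444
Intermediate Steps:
n = -1 (n = -8 + (-9 - 2*(-8)) = -8 + (-9 + 16) = -8 + 7 = -1)
E(D) = -6*D**2 (E(D) = (-6*D)*D = -6*D**2)
G(p) = 4 - 2*p**2 (G(p) = 3 - ((p**2 + p*p) - 1) = 3 - ((p**2 + p**2) - 1) = 3 - (2*p**2 - 1) = 3 - (-1 + 2*p**2) = 3 + (1 - 2*p**2) = 4 - 2*p**2)
M = -43094 (M = (4 - 2*3**2) - 43080 = (4 - 2*9) - 43080 = (4 - 18) - 43080 = -14 - 43080 = -43094)
M + E(-35) = -43094 - 6*(-35)**2 = -43094 - 6*1225 = -43094 - 7350 = -50444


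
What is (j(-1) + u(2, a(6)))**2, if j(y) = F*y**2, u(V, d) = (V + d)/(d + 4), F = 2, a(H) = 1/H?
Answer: 3969/625 ≈ 6.3504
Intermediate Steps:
u(V, d) = (V + d)/(4 + d)
j(y) = 2*y**2
(j(-1) + u(2, a(6)))**2 = (2*(-1)**2 + (2 + 1/6)/(4 + 1/6))**2 = (2*1 + (2 + 1/6)/(4 + 1/6))**2 = (2 + (13/6)/(25/6))**2 = (2 + (6/25)*(13/6))**2 = (2 + 13/25)**2 = (63/25)**2 = 3969/625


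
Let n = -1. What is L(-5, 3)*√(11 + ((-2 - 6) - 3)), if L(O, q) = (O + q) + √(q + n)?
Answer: 0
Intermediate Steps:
L(O, q) = O + q + √(-1 + q) (L(O, q) = (O + q) + √(q - 1) = (O + q) + √(-1 + q) = O + q + √(-1 + q))
L(-5, 3)*√(11 + ((-2 - 6) - 3)) = (-5 + 3 + √(-1 + 3))*√(11 + ((-2 - 6) - 3)) = (-5 + 3 + √2)*√(11 + (-8 - 3)) = (-2 + √2)*√(11 - 11) = (-2 + √2)*√0 = (-2 + √2)*0 = 0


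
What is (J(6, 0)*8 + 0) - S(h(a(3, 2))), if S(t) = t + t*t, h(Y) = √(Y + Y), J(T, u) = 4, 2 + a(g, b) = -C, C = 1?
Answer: 38 - I*√6 ≈ 38.0 - 2.4495*I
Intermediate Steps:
a(g, b) = -3 (a(g, b) = -2 - 1*1 = -2 - 1 = -3)
h(Y) = √2*√Y (h(Y) = √(2*Y) = √2*√Y)
S(t) = t + t²
(J(6, 0)*8 + 0) - S(h(a(3, 2))) = (4*8 + 0) - √2*√(-3)*(1 + √2*√(-3)) = (32 + 0) - √2*(I*√3)*(1 + √2*(I*√3)) = 32 - I*√6*(1 + I*√6)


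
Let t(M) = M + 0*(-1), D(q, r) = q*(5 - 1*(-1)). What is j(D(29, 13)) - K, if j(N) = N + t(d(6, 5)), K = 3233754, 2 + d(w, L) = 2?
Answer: -3233580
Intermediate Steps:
d(w, L) = 0 (d(w, L) = -2 + 2 = 0)
D(q, r) = 6*q (D(q, r) = q*(5 + 1) = q*6 = 6*q)
t(M) = M (t(M) = M + 0 = M)
j(N) = N (j(N) = N + 0 = N)
j(D(29, 13)) - K = 6*29 - 1*3233754 = 174 - 3233754 = -3233580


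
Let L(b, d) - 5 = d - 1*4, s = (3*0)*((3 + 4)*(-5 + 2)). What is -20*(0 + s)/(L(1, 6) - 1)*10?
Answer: 0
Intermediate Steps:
s = 0 (s = 0*(7*(-3)) = 0*(-21) = 0)
L(b, d) = 1 + d (L(b, d) = 5 + (d - 1*4) = 5 + (d - 4) = 5 + (-4 + d) = 1 + d)
-20*(0 + s)/(L(1, 6) - 1)*10 = -20*(0 + 0)/((1 + 6) - 1)*10 = -0/(7 - 1)*10 = -0/6*10 = -20*0*10 = 0*10 = 0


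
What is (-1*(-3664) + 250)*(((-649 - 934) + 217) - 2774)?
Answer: -16203960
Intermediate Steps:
(-1*(-3664) + 250)*(((-649 - 934) + 217) - 2774) = (3664 + 250)*((-1583 + 217) - 2774) = 3914*(-1366 - 2774) = 3914*(-4140) = -16203960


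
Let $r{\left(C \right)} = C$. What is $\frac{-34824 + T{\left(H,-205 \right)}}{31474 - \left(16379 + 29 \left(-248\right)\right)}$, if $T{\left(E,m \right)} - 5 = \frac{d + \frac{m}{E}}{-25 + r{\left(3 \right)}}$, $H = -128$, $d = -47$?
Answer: $- \frac{98044493}{62760192} \approx -1.5622$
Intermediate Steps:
$T{\left(E,m \right)} = \frac{157}{22} - \frac{m}{22 E}$ ($T{\left(E,m \right)} = 5 + \frac{-47 + \frac{m}{E}}{-25 + 3} = 5 + \frac{-47 + \frac{m}{E}}{-22} = 5 + \left(-47 + \frac{m}{E}\right) \left(- \frac{1}{22}\right) = 5 + \left(\frac{47}{22} - \frac{m}{22 E}\right) = \frac{157}{22} - \frac{m}{22 E}$)
$\frac{-34824 + T{\left(H,-205 \right)}}{31474 - \left(16379 + 29 \left(-248\right)\right)} = \frac{-34824 + \frac{\left(-1\right) \left(-205\right) + 157 \left(-128\right)}{22 \left(-128\right)}}{31474 - \left(16379 + 29 \left(-248\right)\right)} = \frac{-34824 + \frac{1}{22} \left(- \frac{1}{128}\right) \left(205 - 20096\right)}{31474 - 9187} = \frac{-34824 + \frac{1}{22} \left(- \frac{1}{128}\right) \left(-19891\right)}{31474 + \left(-16379 + 7192\right)} = \frac{-34824 + \frac{19891}{2816}}{31474 - 9187} = - \frac{98044493}{2816 \cdot 22287} = \left(- \frac{98044493}{2816}\right) \frac{1}{22287} = - \frac{98044493}{62760192}$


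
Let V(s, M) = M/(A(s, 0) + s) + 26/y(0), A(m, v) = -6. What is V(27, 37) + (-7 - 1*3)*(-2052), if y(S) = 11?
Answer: 4741073/231 ≈ 20524.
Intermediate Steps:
V(s, M) = 26/11 + M/(-6 + s) (V(s, M) = M/(-6 + s) + 26/11 = 26/11 + M/(-6 + s))
V(27, 37) + (-7 - 1*3)*(-2052) = (-156 + 11*37 + 26*27)/(11*(-6 + 27)) + (-7 - 1*3)*(-2052) = (1/11)*(-156 + 407 + 702)/21 + (-7 - 3)*(-2052) = (1/11)*(1/21)*953 - 10*(-2052) = 953/231 + 20520 = 4741073/231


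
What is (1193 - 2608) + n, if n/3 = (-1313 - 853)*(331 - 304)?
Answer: -176861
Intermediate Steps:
n = -175446 (n = 3*((-1313 - 853)*(331 - 304)) = 3*(-2166*27) = 3*(-58482) = -175446)
(1193 - 2608) + n = (1193 - 2608) - 175446 = -1415 - 175446 = -176861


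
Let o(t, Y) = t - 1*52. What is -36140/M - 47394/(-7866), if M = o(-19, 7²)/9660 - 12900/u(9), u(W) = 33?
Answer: 1787554917173/18152447297 ≈ 98.475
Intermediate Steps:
o(t, Y) = -52 + t (o(t, Y) = t - 52 = -52 + t)
M = -41538781/106260 (M = (-52 - 19)/9660 - 12900/33 = -71*1/9660 - 12900*1/33 = -71/9660 - 4300/11 = -41538781/106260 ≈ -390.92)
-36140/M - 47394/(-7866) = -36140/(-41538781/106260) - 47394/(-7866) = -36140*(-106260/41538781) - 47394*(-1/7866) = 3840236400/41538781 + 2633/437 = 1787554917173/18152447297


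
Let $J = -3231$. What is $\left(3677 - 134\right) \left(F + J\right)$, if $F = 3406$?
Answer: $620025$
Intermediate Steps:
$\left(3677 - 134\right) \left(F + J\right) = \left(3677 - 134\right) \left(3406 - 3231\right) = 3543 \cdot 175 = 620025$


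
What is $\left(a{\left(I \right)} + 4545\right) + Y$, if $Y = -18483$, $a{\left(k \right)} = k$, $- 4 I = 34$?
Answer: $- \frac{27893}{2} \approx -13947.0$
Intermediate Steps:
$I = - \frac{17}{2}$ ($I = \left(- \frac{1}{4}\right) 34 = - \frac{17}{2} \approx -8.5$)
$\left(a{\left(I \right)} + 4545\right) + Y = \left(- \frac{17}{2} + 4545\right) - 18483 = \frac{9073}{2} - 18483 = - \frac{27893}{2}$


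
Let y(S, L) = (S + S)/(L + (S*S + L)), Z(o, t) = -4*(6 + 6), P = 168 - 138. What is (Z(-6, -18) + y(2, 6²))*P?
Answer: -27330/19 ≈ -1438.4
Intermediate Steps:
P = 30
Z(o, t) = -48 (Z(o, t) = -4*12 = -48)
y(S, L) = 2*S/(S² + 2*L) (y(S, L) = (2*S)/(L + (S² + L)) = (2*S)/(L + (L + S²)) = (2*S)/(S² + 2*L) = 2*S/(S² + 2*L))
(Z(-6, -18) + y(2, 6²))*P = (-48 + 2*2/(2² + 2*6²))*30 = (-48 + 2*2/(4 + 2*36))*30 = (-48 + 2*2/(4 + 72))*30 = (-48 + 2*2/76)*30 = (-48 + 2*2*(1/76))*30 = (-48 + 1/19)*30 = -911/19*30 = -27330/19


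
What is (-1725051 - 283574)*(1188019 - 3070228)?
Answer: 3780652052625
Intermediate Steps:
(-1725051 - 283574)*(1188019 - 3070228) = -2008625*(-1882209) = 3780652052625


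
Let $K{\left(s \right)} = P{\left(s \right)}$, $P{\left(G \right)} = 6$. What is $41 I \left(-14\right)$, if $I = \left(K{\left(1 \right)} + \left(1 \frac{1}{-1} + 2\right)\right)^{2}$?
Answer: $-28126$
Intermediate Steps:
$K{\left(s \right)} = 6$
$I = 49$ ($I = \left(6 + \left(1 \frac{1}{-1} + 2\right)\right)^{2} = \left(6 + \left(1 \left(-1\right) + 2\right)\right)^{2} = \left(6 + \left(-1 + 2\right)\right)^{2} = \left(6 + 1\right)^{2} = 7^{2} = 49$)
$41 I \left(-14\right) = 41 \cdot 49 \left(-14\right) = 2009 \left(-14\right) = -28126$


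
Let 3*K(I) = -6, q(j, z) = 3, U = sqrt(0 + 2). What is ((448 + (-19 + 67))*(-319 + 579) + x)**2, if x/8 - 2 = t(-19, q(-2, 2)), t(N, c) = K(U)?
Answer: 16630681600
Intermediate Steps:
U = sqrt(2) ≈ 1.4142
K(I) = -2 (K(I) = (1/3)*(-6) = -2)
t(N, c) = -2
x = 0 (x = 16 + 8*(-2) = 16 - 16 = 0)
((448 + (-19 + 67))*(-319 + 579) + x)**2 = ((448 + (-19 + 67))*(-319 + 579) + 0)**2 = ((448 + 48)*260 + 0)**2 = (496*260 + 0)**2 = (128960 + 0)**2 = 128960**2 = 16630681600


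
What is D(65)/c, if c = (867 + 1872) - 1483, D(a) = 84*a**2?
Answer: 88725/314 ≈ 282.56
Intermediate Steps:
c = 1256 (c = 2739 - 1483 = 1256)
D(65)/c = (84*65**2)/1256 = (84*4225)*(1/1256) = 354900*(1/1256) = 88725/314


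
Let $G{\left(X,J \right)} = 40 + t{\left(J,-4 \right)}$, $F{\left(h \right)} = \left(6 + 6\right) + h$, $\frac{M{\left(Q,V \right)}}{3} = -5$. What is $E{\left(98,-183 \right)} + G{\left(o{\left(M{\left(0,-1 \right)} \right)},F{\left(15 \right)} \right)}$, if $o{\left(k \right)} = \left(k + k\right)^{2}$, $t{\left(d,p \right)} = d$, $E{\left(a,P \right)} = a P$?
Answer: $-17867$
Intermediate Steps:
$M{\left(Q,V \right)} = -15$ ($M{\left(Q,V \right)} = 3 \left(-5\right) = -15$)
$E{\left(a,P \right)} = P a$
$F{\left(h \right)} = 12 + h$
$o{\left(k \right)} = 4 k^{2}$ ($o{\left(k \right)} = \left(2 k\right)^{2} = 4 k^{2}$)
$G{\left(X,J \right)} = 40 + J$
$E{\left(98,-183 \right)} + G{\left(o{\left(M{\left(0,-1 \right)} \right)},F{\left(15 \right)} \right)} = \left(-183\right) 98 + \left(40 + \left(12 + 15\right)\right) = -17934 + \left(40 + 27\right) = -17934 + 67 = -17867$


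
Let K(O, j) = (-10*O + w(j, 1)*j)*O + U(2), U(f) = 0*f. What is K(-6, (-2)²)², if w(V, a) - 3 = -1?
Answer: 166464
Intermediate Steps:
w(V, a) = 2 (w(V, a) = 3 - 1 = 2)
U(f) = 0
K(O, j) = O*(-10*O + 2*j) (K(O, j) = (-10*O + 2*j)*O + 0 = O*(-10*O + 2*j) + 0 = O*(-10*O + 2*j))
K(-6, (-2)²)² = (2*(-6)*((-2)² - 5*(-6)))² = (2*(-6)*(4 + 30))² = (2*(-6)*34)² = (-408)² = 166464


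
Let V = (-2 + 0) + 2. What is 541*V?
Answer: 0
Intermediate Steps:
V = 0 (V = -2 + 2 = 0)
541*V = 541*0 = 0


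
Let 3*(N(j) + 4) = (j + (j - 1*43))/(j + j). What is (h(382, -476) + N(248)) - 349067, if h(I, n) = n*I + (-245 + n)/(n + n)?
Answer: -4476565143/8432 ≈ -5.3090e+5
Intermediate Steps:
N(j) = -4 + (-43 + 2*j)/(6*j) (N(j) = -4 + ((j + (j - 1*43))/(j + j))/3 = -4 + ((j + (j - 43))/((2*j)))/3 = -4 + ((j + (-43 + j))*(1/(2*j)))/3 = -4 + ((-43 + 2*j)*(1/(2*j)))/3 = -4 + ((-43 + 2*j)/(2*j))/3 = -4 + (-43 + 2*j)/(6*j))
h(I, n) = I*n + (-245 + n)/(2*n) (h(I, n) = I*n + (-245 + n)/((2*n)) = I*n + (-245 + n)*(1/(2*n)) = I*n + (-245 + n)/(2*n))
(h(382, -476) + N(248)) - 349067 = ((½ - 245/2/(-476) + 382*(-476)) + (⅙)*(-43 - 22*248)/248) - 349067 = ((½ - 245/2*(-1/476) - 181832) + (⅙)*(1/248)*(-43 - 5456)) - 349067 = ((½ + 35/136 - 181832) + (⅙)*(1/248)*(-5499)) - 349067 = (-24729049/136 - 1833/496) - 349067 = -1533232199/8432 - 349067 = -4476565143/8432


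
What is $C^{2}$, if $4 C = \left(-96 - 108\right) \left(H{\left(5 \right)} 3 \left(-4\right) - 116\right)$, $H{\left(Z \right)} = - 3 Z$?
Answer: $10653696$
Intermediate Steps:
$C = -3264$ ($C = \frac{\left(-96 - 108\right) \left(\left(-3\right) 5 \cdot 3 \left(-4\right) - 116\right)}{4} = \frac{\left(-204\right) \left(\left(-15\right) 3 \left(-4\right) - 116\right)}{4} = \frac{\left(-204\right) \left(\left(-45\right) \left(-4\right) - 116\right)}{4} = \frac{\left(-204\right) \left(180 - 116\right)}{4} = \frac{\left(-204\right) 64}{4} = \frac{1}{4} \left(-13056\right) = -3264$)
$C^{2} = \left(-3264\right)^{2} = 10653696$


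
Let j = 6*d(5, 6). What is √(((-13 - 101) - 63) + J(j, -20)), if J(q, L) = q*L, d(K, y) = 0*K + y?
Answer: I*√897 ≈ 29.95*I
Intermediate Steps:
d(K, y) = y (d(K, y) = 0 + y = y)
j = 36 (j = 6*6 = 36)
J(q, L) = L*q
√(((-13 - 101) - 63) + J(j, -20)) = √(((-13 - 101) - 63) - 20*36) = √((-114 - 63) - 720) = √(-177 - 720) = √(-897) = I*√897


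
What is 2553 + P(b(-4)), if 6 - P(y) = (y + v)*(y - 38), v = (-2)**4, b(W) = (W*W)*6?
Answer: -3937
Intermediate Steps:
b(W) = 6*W**2 (b(W) = W**2*6 = 6*W**2)
v = 16
P(y) = 6 - (-38 + y)*(16 + y) (P(y) = 6 - (y + 16)*(y - 38) = 6 - (16 + y)*(-38 + y) = 6 - (-38 + y)*(16 + y))
2553 + P(b(-4)) = 2553 + (614 - (6*(-4)**2)**2 + 22*(6*(-4)**2)) = 2553 + (614 - (6*16)**2 + 22*(6*16)) = 2553 + (614 - 1*96**2 + 22*96) = 2553 + (614 - 1*9216 + 2112) = 2553 + (614 - 9216 + 2112) = 2553 - 6490 = -3937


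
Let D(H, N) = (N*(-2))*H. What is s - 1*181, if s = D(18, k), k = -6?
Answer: 35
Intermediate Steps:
D(H, N) = -2*H*N (D(H, N) = (-2*N)*H = -2*H*N)
s = 216 (s = -2*18*(-6) = 216)
s - 1*181 = 216 - 1*181 = 216 - 181 = 35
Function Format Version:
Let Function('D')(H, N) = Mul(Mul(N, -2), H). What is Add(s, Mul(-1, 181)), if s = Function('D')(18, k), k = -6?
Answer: 35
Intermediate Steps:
Function('D')(H, N) = Mul(-2, H, N) (Function('D')(H, N) = Mul(Mul(-2, N), H) = Mul(-2, H, N))
s = 216 (s = Mul(-2, 18, -6) = 216)
Add(s, Mul(-1, 181)) = Add(216, Mul(-1, 181)) = Add(216, -181) = 35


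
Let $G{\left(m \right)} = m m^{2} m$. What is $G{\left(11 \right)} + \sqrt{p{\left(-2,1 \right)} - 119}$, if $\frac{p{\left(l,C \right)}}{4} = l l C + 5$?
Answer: $14641 + i \sqrt{83} \approx 14641.0 + 9.1104 i$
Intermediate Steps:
$p{\left(l,C \right)} = 20 + 4 C l^{2}$ ($p{\left(l,C \right)} = 4 \left(l l C + 5\right) = 4 \left(l^{2} C + 5\right) = 4 \left(C l^{2} + 5\right) = 4 \left(5 + C l^{2}\right) = 20 + 4 C l^{2}$)
$G{\left(m \right)} = m^{4}$ ($G{\left(m \right)} = m^{3} m = m^{4}$)
$G{\left(11 \right)} + \sqrt{p{\left(-2,1 \right)} - 119} = 11^{4} + \sqrt{\left(20 + 4 \cdot 1 \left(-2\right)^{2}\right) - 119} = 14641 + \sqrt{\left(20 + 4 \cdot 1 \cdot 4\right) - 119} = 14641 + \sqrt{\left(20 + 16\right) - 119} = 14641 + \sqrt{36 - 119} = 14641 + \sqrt{-83} = 14641 + i \sqrt{83}$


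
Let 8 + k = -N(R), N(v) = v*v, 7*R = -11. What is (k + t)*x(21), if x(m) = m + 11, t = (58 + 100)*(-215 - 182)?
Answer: -98370784/49 ≈ -2.0076e+6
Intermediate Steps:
R = -11/7 (R = (1/7)*(-11) = -11/7 ≈ -1.5714)
N(v) = v**2
t = -62726 (t = 158*(-397) = -62726)
x(m) = 11 + m
k = -513/49 (k = -8 - (-11/7)**2 = -8 - 1*121/49 = -8 - 121/49 = -513/49 ≈ -10.469)
(k + t)*x(21) = (-513/49 - 62726)*(11 + 21) = -3074087/49*32 = -98370784/49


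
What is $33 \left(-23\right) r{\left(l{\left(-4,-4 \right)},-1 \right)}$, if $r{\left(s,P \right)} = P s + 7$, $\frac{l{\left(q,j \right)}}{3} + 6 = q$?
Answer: $-28083$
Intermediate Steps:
$l{\left(q,j \right)} = -18 + 3 q$
$r{\left(s,P \right)} = 7 + P s$
$33 \left(-23\right) r{\left(l{\left(-4,-4 \right)},-1 \right)} = 33 \left(-23\right) \left(7 - \left(-18 + 3 \left(-4\right)\right)\right) = - 759 \left(7 - \left(-18 - 12\right)\right) = - 759 \left(7 - -30\right) = - 759 \left(7 + 30\right) = \left(-759\right) 37 = -28083$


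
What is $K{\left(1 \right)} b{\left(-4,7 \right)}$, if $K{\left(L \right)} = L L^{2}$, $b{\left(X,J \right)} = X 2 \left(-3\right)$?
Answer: $24$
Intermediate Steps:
$b{\left(X,J \right)} = - 6 X$ ($b{\left(X,J \right)} = 2 X \left(-3\right) = - 6 X$)
$K{\left(L \right)} = L^{3}$
$K{\left(1 \right)} b{\left(-4,7 \right)} = 1^{3} \left(\left(-6\right) \left(-4\right)\right) = 1 \cdot 24 = 24$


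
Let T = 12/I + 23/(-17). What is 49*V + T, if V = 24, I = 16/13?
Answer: 80539/68 ≈ 1184.4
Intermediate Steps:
I = 16/13 (I = 16*(1/13) = 16/13 ≈ 1.2308)
T = 571/68 (T = 12/(16/13) + 23/(-17) = 12*(13/16) + 23*(-1/17) = 39/4 - 23/17 = 571/68 ≈ 8.3971)
49*V + T = 49*24 + 571/68 = 1176 + 571/68 = 80539/68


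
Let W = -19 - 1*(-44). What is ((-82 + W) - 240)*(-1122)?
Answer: 333234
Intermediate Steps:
W = 25 (W = -19 + 44 = 25)
((-82 + W) - 240)*(-1122) = ((-82 + 25) - 240)*(-1122) = (-57 - 240)*(-1122) = -297*(-1122) = 333234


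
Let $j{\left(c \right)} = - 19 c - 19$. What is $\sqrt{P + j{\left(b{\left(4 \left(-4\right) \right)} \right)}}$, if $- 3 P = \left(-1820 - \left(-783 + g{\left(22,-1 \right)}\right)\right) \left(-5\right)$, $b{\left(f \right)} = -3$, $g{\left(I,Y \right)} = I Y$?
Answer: $\frac{11 i \sqrt{123}}{3} \approx 40.665 i$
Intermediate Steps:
$j{\left(c \right)} = -19 - 19 c$
$P = - \frac{5075}{3}$ ($P = - \frac{\left(-1820 + \left(783 - 22 \left(-1\right)\right)\right) \left(-5\right)}{3} = - \frac{\left(-1820 + \left(783 - -22\right)\right) \left(-5\right)}{3} = - \frac{\left(-1820 + \left(783 + 22\right)\right) \left(-5\right)}{3} = - \frac{\left(-1820 + 805\right) \left(-5\right)}{3} = - \frac{\left(-1015\right) \left(-5\right)}{3} = \left(- \frac{1}{3}\right) 5075 = - \frac{5075}{3} \approx -1691.7$)
$\sqrt{P + j{\left(b{\left(4 \left(-4\right) \right)} \right)}} = \sqrt{- \frac{5075}{3} - -38} = \sqrt{- \frac{5075}{3} + \left(-19 + 57\right)} = \sqrt{- \frac{5075}{3} + 38} = \sqrt{- \frac{4961}{3}} = \frac{11 i \sqrt{123}}{3}$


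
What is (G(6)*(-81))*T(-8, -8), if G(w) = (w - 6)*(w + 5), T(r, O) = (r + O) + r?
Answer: 0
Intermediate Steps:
T(r, O) = O + 2*r (T(r, O) = (O + r) + r = O + 2*r)
G(w) = (-6 + w)*(5 + w)
(G(6)*(-81))*T(-8, -8) = ((-30 + 6**2 - 1*6)*(-81))*(-8 + 2*(-8)) = ((-30 + 36 - 6)*(-81))*(-8 - 16) = (0*(-81))*(-24) = 0*(-24) = 0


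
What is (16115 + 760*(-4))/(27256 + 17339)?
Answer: 2615/8919 ≈ 0.29319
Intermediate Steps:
(16115 + 760*(-4))/(27256 + 17339) = (16115 - 3040)/44595 = 13075*(1/44595) = 2615/8919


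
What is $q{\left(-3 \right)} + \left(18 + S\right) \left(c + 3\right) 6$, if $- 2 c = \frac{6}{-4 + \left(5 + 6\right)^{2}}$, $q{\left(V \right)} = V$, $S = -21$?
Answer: $- \frac{735}{13} \approx -56.538$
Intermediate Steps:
$c = - \frac{1}{39}$ ($c = - \frac{6 \frac{1}{-4 + \left(5 + 6\right)^{2}}}{2} = - \frac{6 \frac{1}{-4 + 11^{2}}}{2} = - \frac{6 \frac{1}{-4 + 121}}{2} = - \frac{6 \cdot \frac{1}{117}}{2} = \left(- \frac{1}{2}\right) \frac{2}{39} = - \frac{1}{39} \approx -0.025641$)
$q{\left(-3 \right)} + \left(18 + S\right) \left(c + 3\right) 6 = -3 + \left(18 - 21\right) \left(- \frac{1}{39} + 3\right) 6 = -3 + \left(-3\right) \frac{116}{39} \cdot 6 = -3 - \frac{696}{13} = - \frac{735}{13}$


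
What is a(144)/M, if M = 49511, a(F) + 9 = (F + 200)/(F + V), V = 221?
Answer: -2941/18071515 ≈ -0.00016274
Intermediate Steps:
a(F) = -9 + (200 + F)/(221 + F) (a(F) = -9 + (F + 200)/(F + 221) = -9 + (200 + F)/(221 + F))
a(144)/M = ((-1789 - 8*144)/(221 + 144))/49511 = ((-1789 - 1152)/365)*(1/49511) = ((1/365)*(-2941))*(1/49511) = -2941/365*1/49511 = -2941/18071515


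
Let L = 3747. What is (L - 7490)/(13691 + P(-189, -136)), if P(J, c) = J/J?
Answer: -3743/13692 ≈ -0.27337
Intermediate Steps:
P(J, c) = 1
(L - 7490)/(13691 + P(-189, -136)) = (3747 - 7490)/(13691 + 1) = -3743/13692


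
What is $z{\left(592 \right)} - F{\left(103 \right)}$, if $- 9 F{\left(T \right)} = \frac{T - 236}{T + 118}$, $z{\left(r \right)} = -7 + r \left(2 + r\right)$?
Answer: $\frac{699413816}{1989} \approx 3.5164 \cdot 10^{5}$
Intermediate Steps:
$F{\left(T \right)} = - \frac{-236 + T}{9 \left(118 + T\right)}$ ($F{\left(T \right)} = - \frac{\left(T - 236\right) \frac{1}{T + 118}}{9} = - \frac{\left(-236 + T\right) \frac{1}{118 + T}}{9} = - \frac{\frac{1}{118 + T} \left(-236 + T\right)}{9} = - \frac{-236 + T}{9 \left(118 + T\right)}$)
$z{\left(592 \right)} - F{\left(103 \right)} = \left(-7 + 592^{2} + 2 \cdot 592\right) - \frac{236 - 103}{9 \left(118 + 103\right)} = \left(-7 + 350464 + 1184\right) - \frac{236 - 103}{9 \cdot 221} = 351641 - \frac{1}{9} \cdot \frac{1}{221} \cdot 133 = 351641 - \frac{133}{1989} = \frac{699413816}{1989}$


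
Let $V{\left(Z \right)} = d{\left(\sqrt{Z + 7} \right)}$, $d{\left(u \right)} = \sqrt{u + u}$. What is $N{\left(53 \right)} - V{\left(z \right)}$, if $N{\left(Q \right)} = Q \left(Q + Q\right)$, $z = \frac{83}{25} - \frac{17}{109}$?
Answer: $5618 - \frac{\sqrt{10} \cdot 109^{\frac{3}{4}} \sqrt[4]{27697}}{545} \approx 5615.5$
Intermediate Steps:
$z = \frac{8622}{2725}$ ($z = 83 \cdot \frac{1}{25} - \frac{17}{109} = \frac{83}{25} - \frac{17}{109} = \frac{8622}{2725} \approx 3.164$)
$N{\left(Q \right)} = 2 Q^{2}$ ($N{\left(Q \right)} = Q 2 Q = 2 Q^{2}$)
$d{\left(u \right)} = \sqrt{2} \sqrt{u}$ ($d{\left(u \right)} = \sqrt{2 u} = \sqrt{2} \sqrt{u}$)
$V{\left(Z \right)} = \sqrt{2} \sqrt[4]{7 + Z}$ ($V{\left(Z \right)} = \sqrt{2} \sqrt{\sqrt{Z + 7}} = \sqrt{2} \sqrt{\sqrt{7 + Z}} = \sqrt{2} \sqrt[4]{7 + Z}$)
$N{\left(53 \right)} - V{\left(z \right)} = 2 \cdot 53^{2} - \sqrt{2} \sqrt[4]{7 + \frac{8622}{2725}} = 2 \cdot 2809 - \sqrt{2} \sqrt[4]{\frac{27697}{2725}} = 5618 - \sqrt{2} \frac{\sqrt{5} \cdot 109^{\frac{3}{4}} \sqrt[4]{27697}}{545} = 5618 - \frac{\sqrt{10} \cdot 109^{\frac{3}{4}} \sqrt[4]{27697}}{545}$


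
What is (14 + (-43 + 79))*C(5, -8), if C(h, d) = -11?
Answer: -550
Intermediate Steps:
(14 + (-43 + 79))*C(5, -8) = (14 + (-43 + 79))*(-11) = (14 + 36)*(-11) = 50*(-11) = -550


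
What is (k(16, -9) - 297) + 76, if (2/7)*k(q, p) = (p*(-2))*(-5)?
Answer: -536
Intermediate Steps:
k(q, p) = 35*p (k(q, p) = 7*((p*(-2))*(-5))/2 = 7*(-2*p*(-5))/2 = 7*(10*p)/2 = 35*p)
(k(16, -9) - 297) + 76 = (35*(-9) - 297) + 76 = (-315 - 297) + 76 = -612 + 76 = -536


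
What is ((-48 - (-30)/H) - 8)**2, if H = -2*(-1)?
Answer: 1681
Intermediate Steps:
H = 2
((-48 - (-30)/H) - 8)**2 = ((-48 - (-30)/2) - 8)**2 = ((-48 - 1*(-15)) - 8)**2 = ((-48 + 15) - 8)**2 = (-33 - 8)**2 = (-41)**2 = 1681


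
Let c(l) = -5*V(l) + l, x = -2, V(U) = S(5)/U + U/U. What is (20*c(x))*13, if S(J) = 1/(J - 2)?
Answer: -4810/3 ≈ -1603.3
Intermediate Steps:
S(J) = 1/(-2 + J)
V(U) = 1 + 1/(3*U) (V(U) = 1/((-2 + 5)*U) + U/U = 1/(3*U) + 1 = 1 + 1/(3*U))
c(l) = l - 5*(⅓ + l)/l (c(l) = -5*(⅓ + l)/l + l = l - 5*(⅓ + l)/l)
(20*c(x))*13 = (20*(-5 - 2 - 5/3/(-2)))*13 = (20*(-5 - 2 - 5/3*(-½)))*13 = (20*(-5 - 2 + ⅚))*13 = (20*(-37/6))*13 = -370/3*13 = -4810/3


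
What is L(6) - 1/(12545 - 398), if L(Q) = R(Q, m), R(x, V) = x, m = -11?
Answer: 72881/12147 ≈ 5.9999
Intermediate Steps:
L(Q) = Q
L(6) - 1/(12545 - 398) = 6 - 1/(12545 - 398) = 6 - 1/12147 = 72881/12147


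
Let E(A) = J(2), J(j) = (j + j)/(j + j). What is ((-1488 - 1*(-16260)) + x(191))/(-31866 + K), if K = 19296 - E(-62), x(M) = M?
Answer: -1151/967 ≈ -1.1903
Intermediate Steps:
J(j) = 1 (J(j) = (2*j)/((2*j)) = (2*j)*(1/(2*j)) = 1)
E(A) = 1
K = 19295 (K = 19296 - 1*1 = 19296 - 1 = 19295)
((-1488 - 1*(-16260)) + x(191))/(-31866 + K) = ((-1488 - 1*(-16260)) + 191)/(-31866 + 19295) = ((-1488 + 16260) + 191)/(-12571) = (14772 + 191)*(-1/12571) = 14963*(-1/12571) = -1151/967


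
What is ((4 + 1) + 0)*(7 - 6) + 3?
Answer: 8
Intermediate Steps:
((4 + 1) + 0)*(7 - 6) + 3 = (5 + 0)*1 + 3 = 5*1 + 3 = 5 + 3 = 8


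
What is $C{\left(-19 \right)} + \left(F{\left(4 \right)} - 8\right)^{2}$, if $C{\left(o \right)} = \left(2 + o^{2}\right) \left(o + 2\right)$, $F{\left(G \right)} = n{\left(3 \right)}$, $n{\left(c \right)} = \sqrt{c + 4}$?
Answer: $-6171 + \left(8 - \sqrt{7}\right)^{2} \approx -6142.3$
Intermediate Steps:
$n{\left(c \right)} = \sqrt{4 + c}$
$F{\left(G \right)} = \sqrt{7}$ ($F{\left(G \right)} = \sqrt{4 + 3} = \sqrt{7}$)
$C{\left(o \right)} = \left(2 + o\right) \left(2 + o^{2}\right)$ ($C{\left(o \right)} = \left(2 + o^{2}\right) \left(2 + o\right) = \left(2 + o\right) \left(2 + o^{2}\right)$)
$C{\left(-19 \right)} + \left(F{\left(4 \right)} - 8\right)^{2} = \left(4 + \left(-19\right)^{3} + 2 \left(-19\right) + 2 \left(-19\right)^{2}\right) + \left(\sqrt{7} - 8\right)^{2} = \left(4 - 6859 - 38 + 2 \cdot 361\right) + \left(-8 + \sqrt{7}\right)^{2} = \left(4 - 6859 - 38 + 722\right) + \left(-8 + \sqrt{7}\right)^{2} = -6171 + \left(-8 + \sqrt{7}\right)^{2}$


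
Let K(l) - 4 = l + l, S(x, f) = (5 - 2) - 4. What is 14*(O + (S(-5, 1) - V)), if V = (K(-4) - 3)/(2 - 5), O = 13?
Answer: 406/3 ≈ 135.33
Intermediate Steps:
S(x, f) = -1 (S(x, f) = 3 - 4 = -1)
K(l) = 4 + 2*l (K(l) = 4 + (l + l) = 4 + 2*l)
V = 7/3 (V = ((4 + 2*(-4)) - 3)/(2 - 5) = ((4 - 8) - 3)/(-3) = (-4 - 3)*(-⅓) = -7*(-⅓) = 7/3 ≈ 2.3333)
14*(O + (S(-5, 1) - V)) = 14*(13 + (-1 - 1*7/3)) = 14*(13 + (-1 - 7/3)) = 14*(13 - 10/3) = 14*(29/3) = 406/3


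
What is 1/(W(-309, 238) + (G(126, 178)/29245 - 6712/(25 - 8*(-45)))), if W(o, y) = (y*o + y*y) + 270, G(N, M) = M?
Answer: -2251865/37483256002 ≈ -6.0077e-5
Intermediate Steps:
W(o, y) = 270 + y² + o*y (W(o, y) = (o*y + y²) + 270 = (y² + o*y) + 270 = 270 + y² + o*y)
1/(W(-309, 238) + (G(126, 178)/29245 - 6712/(25 - 8*(-45)))) = 1/((270 + 238² - 309*238) + (178/29245 - 6712/(25 - 8*(-45)))) = 1/((270 + 56644 - 73542) + (178*(1/29245) - 6712/(25 + 360))) = 1/(-16628 + (178/29245 - 6712/385)) = 1/(-16628 - 39244782/2251865) = 1/(-37483256002/2251865) = -2251865/37483256002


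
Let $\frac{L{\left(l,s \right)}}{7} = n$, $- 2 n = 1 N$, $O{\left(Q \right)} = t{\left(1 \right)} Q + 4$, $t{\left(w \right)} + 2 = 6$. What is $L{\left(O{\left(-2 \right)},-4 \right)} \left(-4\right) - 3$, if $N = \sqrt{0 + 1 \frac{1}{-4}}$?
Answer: $-3 + 7 i \approx -3.0 + 7.0 i$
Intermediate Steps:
$t{\left(w \right)} = 4$ ($t{\left(w \right)} = -2 + 6 = 4$)
$N = \frac{i}{2}$ ($N = \sqrt{0 + 1 \left(- \frac{1}{4}\right)} = \sqrt{0 - \frac{1}{4}} = \sqrt{- \frac{1}{4}} = \frac{i}{2} \approx 0.5 i$)
$O{\left(Q \right)} = 4 + 4 Q$ ($O{\left(Q \right)} = 4 Q + 4 = 4 + 4 Q$)
$n = - \frac{i}{4}$ ($n = - \frac{1 \frac{i}{2}}{2} = - \frac{\frac{1}{2} i}{2} = - \frac{i}{4} \approx - 0.25 i$)
$L{\left(l,s \right)} = - \frac{7 i}{4}$ ($L{\left(l,s \right)} = 7 \left(- \frac{i}{4}\right) = - \frac{7 i}{4}$)
$L{\left(O{\left(-2 \right)},-4 \right)} \left(-4\right) - 3 = - \frac{7 i}{4} \left(-4\right) - 3 = 7 i - 3 = -3 + 7 i$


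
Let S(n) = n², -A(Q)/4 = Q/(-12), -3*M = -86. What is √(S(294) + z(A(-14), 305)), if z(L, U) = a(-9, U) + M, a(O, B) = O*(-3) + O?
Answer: 2*√194586/3 ≈ 294.08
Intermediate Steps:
M = 86/3 (M = -⅓*(-86) = 86/3 ≈ 28.667)
A(Q) = Q/3 (A(Q) = -4*Q/(-12) = -4*Q*(-1)/12 = -(-1)*Q/3 = Q/3)
a(O, B) = -2*O (a(O, B) = -3*O + O = -2*O)
z(L, U) = 140/3 (z(L, U) = -2*(-9) + 86/3 = 18 + 86/3 = 140/3)
√(S(294) + z(A(-14), 305)) = √(294² + 140/3) = √(86436 + 140/3) = √(259448/3) = 2*√194586/3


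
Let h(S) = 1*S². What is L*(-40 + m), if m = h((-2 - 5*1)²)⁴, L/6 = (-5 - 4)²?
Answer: 16151204256806646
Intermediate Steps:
h(S) = S²
L = 486 (L = 6*(-5 - 4)² = 6*(-9)² = 6*81 = 486)
m = 33232930569601 (m = (((-2 - 5*1)²)²)⁴ = (((-2 - 5)²)²)⁴ = (((-7)²)²)⁴ = (49²)⁴ = 2401⁴ = 33232930569601)
L*(-40 + m) = 486*(-40 + 33232930569601) = 486*33232930569561 = 16151204256806646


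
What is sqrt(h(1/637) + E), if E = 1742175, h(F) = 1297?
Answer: 4*sqrt(108967) ≈ 1320.4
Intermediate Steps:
sqrt(h(1/637) + E) = sqrt(1297 + 1742175) = sqrt(1743472) = 4*sqrt(108967)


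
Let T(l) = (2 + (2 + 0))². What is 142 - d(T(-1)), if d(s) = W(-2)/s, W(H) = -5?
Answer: 2277/16 ≈ 142.31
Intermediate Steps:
T(l) = 16 (T(l) = (2 + 2)² = 4² = 16)
d(s) = -5/s
142 - d(T(-1)) = 142 - (-5)/16 = 142 - 1*(-5/16) = 142 + 5/16 = 2277/16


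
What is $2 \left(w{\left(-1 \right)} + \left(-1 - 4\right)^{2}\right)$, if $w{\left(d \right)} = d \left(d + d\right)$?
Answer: $54$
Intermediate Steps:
$w{\left(d \right)} = 2 d^{2}$ ($w{\left(d \right)} = d 2 d = 2 d^{2}$)
$2 \left(w{\left(-1 \right)} + \left(-1 - 4\right)^{2}\right) = 2 \left(2 \left(-1\right)^{2} + \left(-1 - 4\right)^{2}\right) = 2 \left(2 \cdot 1 + \left(-5\right)^{2}\right) = 2 \left(2 + 25\right) = 2 \cdot 27 = 54$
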